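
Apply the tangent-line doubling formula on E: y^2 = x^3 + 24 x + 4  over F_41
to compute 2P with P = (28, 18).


Doubling: s = (3 x1^2 + a) / (2 y1)
s = (3*28^2 + 24) / (2*18) mod 41 = 25
x3 = s^2 - 2 x1 mod 41 = 25^2 - 2*28 = 36
y3 = s (x1 - x3) - y1 mod 41 = 25 * (28 - 36) - 18 = 28

2P = (36, 28)


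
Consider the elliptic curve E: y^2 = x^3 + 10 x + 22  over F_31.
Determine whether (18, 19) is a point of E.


Check whether y^2 = x^3 + 10 x + 22 (mod 31) for (x, y) = (18, 19).
LHS: y^2 = 19^2 mod 31 = 20
RHS: x^3 + 10 x + 22 = 18^3 + 10*18 + 22 mod 31 = 20
LHS = RHS

Yes, on the curve


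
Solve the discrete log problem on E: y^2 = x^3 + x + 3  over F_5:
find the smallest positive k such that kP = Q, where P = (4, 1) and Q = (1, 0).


Enumerate multiples of P until we hit Q = (1, 0):
  1P = (4, 1)
  2P = (1, 0)
Match found at i = 2.

k = 2


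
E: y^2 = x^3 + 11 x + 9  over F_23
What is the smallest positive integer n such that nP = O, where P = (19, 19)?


Compute successive multiples of P until we hit O:
  1P = (19, 19)
  2P = (11, 14)
  3P = (11, 9)
  4P = (19, 4)
  5P = O

ord(P) = 5


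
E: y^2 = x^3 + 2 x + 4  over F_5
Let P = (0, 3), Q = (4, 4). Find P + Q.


P != Q, so use the chord formula.
s = (y2 - y1) / (x2 - x1) = (1) / (4) mod 5 = 4
x3 = s^2 - x1 - x2 mod 5 = 4^2 - 0 - 4 = 2
y3 = s (x1 - x3) - y1 mod 5 = 4 * (0 - 2) - 3 = 4

P + Q = (2, 4)


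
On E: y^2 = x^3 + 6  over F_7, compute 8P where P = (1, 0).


k = 8 = 1000_2 (binary, LSB first: 0001)
Double-and-add from P = (1, 0):
  bit 0 = 0: acc unchanged = O
  bit 1 = 0: acc unchanged = O
  bit 2 = 0: acc unchanged = O
  bit 3 = 1: acc = O + O = O

8P = O


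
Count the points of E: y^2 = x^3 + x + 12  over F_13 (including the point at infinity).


For each x in F_13, count y with y^2 = x^3 + 1 x + 12 mod 13:
  x = 0: RHS = 12, y in [5, 8]  -> 2 point(s)
  x = 1: RHS = 1, y in [1, 12]  -> 2 point(s)
  x = 2: RHS = 9, y in [3, 10]  -> 2 point(s)
  x = 3: RHS = 3, y in [4, 9]  -> 2 point(s)
  x = 5: RHS = 12, y in [5, 8]  -> 2 point(s)
  x = 6: RHS = 0, y in [0]  -> 1 point(s)
  x = 8: RHS = 12, y in [5, 8]  -> 2 point(s)
  x = 9: RHS = 9, y in [3, 10]  -> 2 point(s)
  x = 12: RHS = 10, y in [6, 7]  -> 2 point(s)
Affine points: 17. Add the point at infinity: total = 18.

#E(F_13) = 18


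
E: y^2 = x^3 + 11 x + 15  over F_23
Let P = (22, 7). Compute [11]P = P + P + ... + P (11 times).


k = 11 = 1011_2 (binary, LSB first: 1101)
Double-and-add from P = (22, 7):
  bit 0 = 1: acc = O + (22, 7) = (22, 7)
  bit 1 = 1: acc = (22, 7) + (3, 12) = (1, 2)
  bit 2 = 0: acc unchanged = (1, 2)
  bit 3 = 1: acc = (1, 2) + (17, 3) = (13, 3)

11P = (13, 3)


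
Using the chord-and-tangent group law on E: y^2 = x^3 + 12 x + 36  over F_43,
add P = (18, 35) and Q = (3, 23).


P != Q, so use the chord formula.
s = (y2 - y1) / (x2 - x1) = (31) / (28) mod 43 = 18
x3 = s^2 - x1 - x2 mod 43 = 18^2 - 18 - 3 = 2
y3 = s (x1 - x3) - y1 mod 43 = 18 * (18 - 2) - 35 = 38

P + Q = (2, 38)


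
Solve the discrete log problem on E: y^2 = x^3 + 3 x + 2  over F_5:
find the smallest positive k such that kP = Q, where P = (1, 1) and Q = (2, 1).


Enumerate multiples of P until we hit Q = (2, 1):
  1P = (1, 1)
  2P = (2, 1)
Match found at i = 2.

k = 2


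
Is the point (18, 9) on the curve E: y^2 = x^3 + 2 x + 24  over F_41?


Check whether y^2 = x^3 + 2 x + 24 (mod 41) for (x, y) = (18, 9).
LHS: y^2 = 9^2 mod 41 = 40
RHS: x^3 + 2 x + 24 = 18^3 + 2*18 + 24 mod 41 = 29
LHS != RHS

No, not on the curve


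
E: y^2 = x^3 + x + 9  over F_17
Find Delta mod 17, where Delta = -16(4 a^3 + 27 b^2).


4 a^3 + 27 b^2 = 4*1^3 + 27*9^2 = 4 + 2187 = 2191
Delta = -16 * (2191) = -35056
Delta mod 17 = 15

Delta = 15 (mod 17)


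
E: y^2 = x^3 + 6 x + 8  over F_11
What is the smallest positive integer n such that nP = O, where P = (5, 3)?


Compute successive multiples of P until we hit O:
  1P = (5, 3)
  2P = (10, 1)
  3P = (1, 2)
  4P = (3, 3)
  5P = (3, 8)
  6P = (1, 9)
  7P = (10, 10)
  8P = (5, 8)
  ... (continuing to 9P)
  9P = O

ord(P) = 9


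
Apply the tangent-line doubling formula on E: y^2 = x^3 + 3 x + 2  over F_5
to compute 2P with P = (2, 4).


Doubling: s = (3 x1^2 + a) / (2 y1)
s = (3*2^2 + 3) / (2*4) mod 5 = 0
x3 = s^2 - 2 x1 mod 5 = 0^2 - 2*2 = 1
y3 = s (x1 - x3) - y1 mod 5 = 0 * (2 - 1) - 4 = 1

2P = (1, 1)


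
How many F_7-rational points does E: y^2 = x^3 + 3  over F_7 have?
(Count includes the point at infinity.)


For each x in F_7, count y with y^2 = x^3 + 0 x + 3 mod 7:
  x = 1: RHS = 4, y in [2, 5]  -> 2 point(s)
  x = 2: RHS = 4, y in [2, 5]  -> 2 point(s)
  x = 3: RHS = 2, y in [3, 4]  -> 2 point(s)
  x = 4: RHS = 4, y in [2, 5]  -> 2 point(s)
  x = 5: RHS = 2, y in [3, 4]  -> 2 point(s)
  x = 6: RHS = 2, y in [3, 4]  -> 2 point(s)
Affine points: 12. Add the point at infinity: total = 13.

#E(F_7) = 13


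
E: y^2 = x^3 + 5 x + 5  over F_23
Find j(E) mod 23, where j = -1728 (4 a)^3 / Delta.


Delta = -16(4 a^3 + 27 b^2) mod 23 = 14
-1728 * (4 a)^3 = -1728 * (4*5)^3 mod 23 = 12
j = 12 * 14^(-1) mod 23 = 14

j = 14 (mod 23)


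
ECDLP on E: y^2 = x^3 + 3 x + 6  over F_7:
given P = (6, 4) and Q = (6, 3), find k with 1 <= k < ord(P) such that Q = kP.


Enumerate multiples of P until we hit Q = (6, 3):
  1P = (6, 4)
  2P = (3, 0)
  3P = (6, 3)
Match found at i = 3.

k = 3


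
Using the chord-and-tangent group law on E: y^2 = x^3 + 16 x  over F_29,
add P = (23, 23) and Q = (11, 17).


P != Q, so use the chord formula.
s = (y2 - y1) / (x2 - x1) = (23) / (17) mod 29 = 15
x3 = s^2 - x1 - x2 mod 29 = 15^2 - 23 - 11 = 17
y3 = s (x1 - x3) - y1 mod 29 = 15 * (23 - 17) - 23 = 9

P + Q = (17, 9)


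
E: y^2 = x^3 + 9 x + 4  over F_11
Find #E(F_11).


For each x in F_11, count y with y^2 = x^3 + 9 x + 4 mod 11:
  x = 0: RHS = 4, y in [2, 9]  -> 2 point(s)
  x = 1: RHS = 3, y in [5, 6]  -> 2 point(s)
  x = 3: RHS = 3, y in [5, 6]  -> 2 point(s)
  x = 4: RHS = 5, y in [4, 7]  -> 2 point(s)
  x = 5: RHS = 9, y in [3, 8]  -> 2 point(s)
  x = 7: RHS = 3, y in [5, 6]  -> 2 point(s)
  x = 8: RHS = 5, y in [4, 7]  -> 2 point(s)
  x = 9: RHS = 0, y in [0]  -> 1 point(s)
  x = 10: RHS = 5, y in [4, 7]  -> 2 point(s)
Affine points: 17. Add the point at infinity: total = 18.

#E(F_11) = 18


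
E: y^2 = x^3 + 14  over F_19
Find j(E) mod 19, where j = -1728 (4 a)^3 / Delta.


Delta = -16(4 a^3 + 27 b^2) mod 19 = 11
-1728 * (4 a)^3 = -1728 * (4*0)^3 mod 19 = 0
j = 0 * 11^(-1) mod 19 = 0

j = 0 (mod 19)


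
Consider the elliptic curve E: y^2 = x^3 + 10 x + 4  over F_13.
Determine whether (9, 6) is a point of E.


Check whether y^2 = x^3 + 10 x + 4 (mod 13) for (x, y) = (9, 6).
LHS: y^2 = 6^2 mod 13 = 10
RHS: x^3 + 10 x + 4 = 9^3 + 10*9 + 4 mod 13 = 4
LHS != RHS

No, not on the curve


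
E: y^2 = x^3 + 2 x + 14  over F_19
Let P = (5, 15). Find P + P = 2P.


Doubling: s = (3 x1^2 + a) / (2 y1)
s = (3*5^2 + 2) / (2*15) mod 19 = 7
x3 = s^2 - 2 x1 mod 19 = 7^2 - 2*5 = 1
y3 = s (x1 - x3) - y1 mod 19 = 7 * (5 - 1) - 15 = 13

2P = (1, 13)


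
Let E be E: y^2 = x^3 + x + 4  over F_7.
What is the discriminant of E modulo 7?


4 a^3 + 27 b^2 = 4*1^3 + 27*4^2 = 4 + 432 = 436
Delta = -16 * (436) = -6976
Delta mod 7 = 3

Delta = 3 (mod 7)


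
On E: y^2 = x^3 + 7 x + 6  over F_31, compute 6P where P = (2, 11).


k = 6 = 110_2 (binary, LSB first: 011)
Double-and-add from P = (2, 11):
  bit 0 = 0: acc unchanged = O
  bit 1 = 1: acc = O + (15, 13) = (15, 13)
  bit 2 = 1: acc = (15, 13) + (1, 18) = (2, 20)

6P = (2, 20)


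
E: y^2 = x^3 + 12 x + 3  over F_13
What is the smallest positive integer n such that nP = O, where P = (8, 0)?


Compute successive multiples of P until we hit O:
  1P = (8, 0)
  2P = O

ord(P) = 2


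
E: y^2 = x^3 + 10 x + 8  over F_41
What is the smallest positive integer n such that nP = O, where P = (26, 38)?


Compute successive multiples of P until we hit O:
  1P = (26, 38)
  2P = (34, 28)
  3P = (21, 7)
  4P = (39, 29)
  5P = (25, 37)
  6P = (32, 38)
  7P = (24, 3)
  8P = (0, 7)
  ... (continuing to 20P)
  20P = O

ord(P) = 20


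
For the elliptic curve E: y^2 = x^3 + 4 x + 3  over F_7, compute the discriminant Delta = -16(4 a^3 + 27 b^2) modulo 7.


4 a^3 + 27 b^2 = 4*4^3 + 27*3^2 = 256 + 243 = 499
Delta = -16 * (499) = -7984
Delta mod 7 = 3

Delta = 3 (mod 7)


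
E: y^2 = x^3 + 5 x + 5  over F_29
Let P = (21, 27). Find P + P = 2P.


Doubling: s = (3 x1^2 + a) / (2 y1)
s = (3*21^2 + 5) / (2*27) mod 29 = 16
x3 = s^2 - 2 x1 mod 29 = 16^2 - 2*21 = 11
y3 = s (x1 - x3) - y1 mod 29 = 16 * (21 - 11) - 27 = 17

2P = (11, 17)


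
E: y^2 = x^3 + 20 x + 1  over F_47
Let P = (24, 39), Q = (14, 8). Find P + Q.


P != Q, so use the chord formula.
s = (y2 - y1) / (x2 - x1) = (16) / (37) mod 47 = 36
x3 = s^2 - x1 - x2 mod 47 = 36^2 - 24 - 14 = 36
y3 = s (x1 - x3) - y1 mod 47 = 36 * (24 - 36) - 39 = 46

P + Q = (36, 46)


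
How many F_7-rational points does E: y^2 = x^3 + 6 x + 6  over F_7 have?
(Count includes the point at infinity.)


For each x in F_7, count y with y^2 = x^3 + 6 x + 6 mod 7:
  x = 3: RHS = 2, y in [3, 4]  -> 2 point(s)
  x = 5: RHS = 0, y in [0]  -> 1 point(s)
Affine points: 3. Add the point at infinity: total = 4.

#E(F_7) = 4


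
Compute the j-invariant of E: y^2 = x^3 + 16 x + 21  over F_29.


Delta = -16(4 a^3 + 27 b^2) mod 29 = 5
-1728 * (4 a)^3 = -1728 * (4*16)^3 mod 29 = 11
j = 11 * 5^(-1) mod 29 = 8

j = 8 (mod 29)


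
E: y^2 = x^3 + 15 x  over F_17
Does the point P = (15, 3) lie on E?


Check whether y^2 = x^3 + 15 x + 0 (mod 17) for (x, y) = (15, 3).
LHS: y^2 = 3^2 mod 17 = 9
RHS: x^3 + 15 x + 0 = 15^3 + 15*15 + 0 mod 17 = 13
LHS != RHS

No, not on the curve


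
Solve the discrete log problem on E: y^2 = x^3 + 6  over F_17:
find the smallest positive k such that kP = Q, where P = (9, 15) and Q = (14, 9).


Enumerate multiples of P until we hit Q = (14, 9):
  1P = (9, 15)
  2P = (8, 5)
  3P = (15, 10)
  4P = (14, 9)
Match found at i = 4.

k = 4


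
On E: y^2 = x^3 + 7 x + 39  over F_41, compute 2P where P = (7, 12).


k = 2 = 10_2 (binary, LSB first: 01)
Double-and-add from P = (7, 12):
  bit 0 = 0: acc unchanged = O
  bit 1 = 1: acc = O + (36, 24) = (36, 24)

2P = (36, 24)


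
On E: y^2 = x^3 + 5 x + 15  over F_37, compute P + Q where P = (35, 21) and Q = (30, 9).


P != Q, so use the chord formula.
s = (y2 - y1) / (x2 - x1) = (25) / (32) mod 37 = 32
x3 = s^2 - x1 - x2 mod 37 = 32^2 - 35 - 30 = 34
y3 = s (x1 - x3) - y1 mod 37 = 32 * (35 - 34) - 21 = 11

P + Q = (34, 11)


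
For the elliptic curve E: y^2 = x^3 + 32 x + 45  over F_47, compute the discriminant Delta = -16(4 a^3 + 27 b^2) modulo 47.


4 a^3 + 27 b^2 = 4*32^3 + 27*45^2 = 131072 + 54675 = 185747
Delta = -16 * (185747) = -2971952
Delta mod 47 = 46

Delta = 46 (mod 47)


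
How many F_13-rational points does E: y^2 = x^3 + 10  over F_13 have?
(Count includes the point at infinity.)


For each x in F_13, count y with y^2 = x^3 + 0 x + 10 mod 13:
  x = 0: RHS = 10, y in [6, 7]  -> 2 point(s)
  x = 4: RHS = 9, y in [3, 10]  -> 2 point(s)
  x = 10: RHS = 9, y in [3, 10]  -> 2 point(s)
  x = 12: RHS = 9, y in [3, 10]  -> 2 point(s)
Affine points: 8. Add the point at infinity: total = 9.

#E(F_13) = 9


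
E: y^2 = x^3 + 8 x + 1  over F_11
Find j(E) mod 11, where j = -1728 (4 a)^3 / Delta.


Delta = -16(4 a^3 + 27 b^2) mod 11 = 9
-1728 * (4 a)^3 = -1728 * (4*8)^3 mod 11 = 1
j = 1 * 9^(-1) mod 11 = 5

j = 5 (mod 11)


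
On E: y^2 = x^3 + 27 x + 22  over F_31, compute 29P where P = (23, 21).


k = 29 = 11101_2 (binary, LSB first: 10111)
Double-and-add from P = (23, 21):
  bit 0 = 1: acc = O + (23, 21) = (23, 21)
  bit 1 = 0: acc unchanged = (23, 21)
  bit 2 = 1: acc = (23, 21) + (26, 14) = (15, 12)
  bit 3 = 1: acc = (15, 12) + (19, 27) = (13, 11)
  bit 4 = 1: acc = (13, 11) + (11, 10) = (15, 19)

29P = (15, 19)


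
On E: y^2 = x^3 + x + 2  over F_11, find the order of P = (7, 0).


Compute successive multiples of P until we hit O:
  1P = (7, 0)
  2P = O

ord(P) = 2


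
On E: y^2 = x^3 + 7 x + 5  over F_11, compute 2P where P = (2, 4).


Doubling: s = (3 x1^2 + a) / (2 y1)
s = (3*2^2 + 7) / (2*4) mod 11 = 1
x3 = s^2 - 2 x1 mod 11 = 1^2 - 2*2 = 8
y3 = s (x1 - x3) - y1 mod 11 = 1 * (2 - 8) - 4 = 1

2P = (8, 1)


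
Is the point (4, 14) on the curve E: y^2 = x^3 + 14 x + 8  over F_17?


Check whether y^2 = x^3 + 14 x + 8 (mod 17) for (x, y) = (4, 14).
LHS: y^2 = 14^2 mod 17 = 9
RHS: x^3 + 14 x + 8 = 4^3 + 14*4 + 8 mod 17 = 9
LHS = RHS

Yes, on the curve


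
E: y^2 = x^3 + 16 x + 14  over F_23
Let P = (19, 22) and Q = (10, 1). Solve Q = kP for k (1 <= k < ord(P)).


Enumerate multiples of P until we hit Q = (10, 1):
  1P = (19, 22)
  2P = (20, 10)
  3P = (13, 21)
  4P = (7, 3)
  5P = (15, 15)
  6P = (5, 14)
  7P = (12, 5)
  8P = (4, 21)
  9P = (9, 17)
  10P = (1, 10)
  11P = (6, 2)
  12P = (2, 13)
  13P = (10, 22)
  14P = (17, 1)
  15P = (11, 16)
  16P = (18, 19)
  17P = (18, 4)
  18P = (11, 7)
  19P = (17, 22)
  20P = (10, 1)
Match found at i = 20.

k = 20


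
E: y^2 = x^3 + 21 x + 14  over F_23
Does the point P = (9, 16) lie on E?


Check whether y^2 = x^3 + 21 x + 14 (mod 23) for (x, y) = (9, 16).
LHS: y^2 = 16^2 mod 23 = 3
RHS: x^3 + 21 x + 14 = 9^3 + 21*9 + 14 mod 23 = 12
LHS != RHS

No, not on the curve


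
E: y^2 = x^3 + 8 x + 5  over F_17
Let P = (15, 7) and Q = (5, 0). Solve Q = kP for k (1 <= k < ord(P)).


Enumerate multiples of P until we hit Q = (5, 0):
  1P = (15, 7)
  2P = (5, 0)
Match found at i = 2.

k = 2


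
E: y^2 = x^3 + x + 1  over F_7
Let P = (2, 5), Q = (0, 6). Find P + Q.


P != Q, so use the chord formula.
s = (y2 - y1) / (x2 - x1) = (1) / (5) mod 7 = 3
x3 = s^2 - x1 - x2 mod 7 = 3^2 - 2 - 0 = 0
y3 = s (x1 - x3) - y1 mod 7 = 3 * (2 - 0) - 5 = 1

P + Q = (0, 1)


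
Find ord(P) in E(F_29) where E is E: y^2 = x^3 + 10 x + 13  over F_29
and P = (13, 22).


Compute successive multiples of P until we hit O:
  1P = (13, 22)
  2P = (16, 8)
  3P = (25, 5)
  4P = (21, 28)
  5P = (1, 16)
  6P = (8, 24)
  7P = (7, 22)
  8P = (9, 7)
  ... (continuing to 34P)
  34P = O

ord(P) = 34


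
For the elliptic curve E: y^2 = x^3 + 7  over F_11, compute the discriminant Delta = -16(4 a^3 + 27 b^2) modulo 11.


4 a^3 + 27 b^2 = 4*0^3 + 27*7^2 = 0 + 1323 = 1323
Delta = -16 * (1323) = -21168
Delta mod 11 = 7

Delta = 7 (mod 11)


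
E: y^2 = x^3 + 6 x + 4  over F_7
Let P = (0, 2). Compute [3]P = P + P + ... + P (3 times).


k = 3 = 11_2 (binary, LSB first: 11)
Double-and-add from P = (0, 2):
  bit 0 = 1: acc = O + (0, 2) = (0, 2)
  bit 1 = 1: acc = (0, 2) + (4, 6) = (4, 1)

3P = (4, 1)


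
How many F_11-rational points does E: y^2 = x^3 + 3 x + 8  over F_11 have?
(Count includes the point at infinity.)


For each x in F_11, count y with y^2 = x^3 + 3 x + 8 mod 11:
  x = 1: RHS = 1, y in [1, 10]  -> 2 point(s)
  x = 2: RHS = 0, y in [0]  -> 1 point(s)
  x = 3: RHS = 0, y in [0]  -> 1 point(s)
  x = 5: RHS = 5, y in [4, 7]  -> 2 point(s)
  x = 6: RHS = 0, y in [0]  -> 1 point(s)
  x = 7: RHS = 9, y in [3, 8]  -> 2 point(s)
  x = 8: RHS = 5, y in [4, 7]  -> 2 point(s)
  x = 9: RHS = 5, y in [4, 7]  -> 2 point(s)
  x = 10: RHS = 4, y in [2, 9]  -> 2 point(s)
Affine points: 15. Add the point at infinity: total = 16.

#E(F_11) = 16


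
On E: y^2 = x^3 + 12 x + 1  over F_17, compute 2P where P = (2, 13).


Doubling: s = (3 x1^2 + a) / (2 y1)
s = (3*2^2 + 12) / (2*13) mod 17 = 14
x3 = s^2 - 2 x1 mod 17 = 14^2 - 2*2 = 5
y3 = s (x1 - x3) - y1 mod 17 = 14 * (2 - 5) - 13 = 13

2P = (5, 13)


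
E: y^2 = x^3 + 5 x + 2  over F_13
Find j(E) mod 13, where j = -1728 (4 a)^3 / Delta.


Delta = -16(4 a^3 + 27 b^2) mod 13 = 9
-1728 * (4 a)^3 = -1728 * (4*5)^3 mod 13 = 5
j = 5 * 9^(-1) mod 13 = 2

j = 2 (mod 13)


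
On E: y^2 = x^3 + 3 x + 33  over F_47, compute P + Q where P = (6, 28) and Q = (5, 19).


P != Q, so use the chord formula.
s = (y2 - y1) / (x2 - x1) = (38) / (46) mod 47 = 9
x3 = s^2 - x1 - x2 mod 47 = 9^2 - 6 - 5 = 23
y3 = s (x1 - x3) - y1 mod 47 = 9 * (6 - 23) - 28 = 7

P + Q = (23, 7)


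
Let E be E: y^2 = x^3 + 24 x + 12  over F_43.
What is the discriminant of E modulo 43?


4 a^3 + 27 b^2 = 4*24^3 + 27*12^2 = 55296 + 3888 = 59184
Delta = -16 * (59184) = -946944
Delta mod 43 = 2

Delta = 2 (mod 43)


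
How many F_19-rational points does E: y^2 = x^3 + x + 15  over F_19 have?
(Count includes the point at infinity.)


For each x in F_19, count y with y^2 = x^3 + 1 x + 15 mod 19:
  x = 1: RHS = 17, y in [6, 13]  -> 2 point(s)
  x = 2: RHS = 6, y in [5, 14]  -> 2 point(s)
  x = 3: RHS = 7, y in [8, 11]  -> 2 point(s)
  x = 4: RHS = 7, y in [8, 11]  -> 2 point(s)
  x = 6: RHS = 9, y in [3, 16]  -> 2 point(s)
  x = 7: RHS = 4, y in [2, 17]  -> 2 point(s)
  x = 12: RHS = 7, y in [8, 11]  -> 2 point(s)
  x = 15: RHS = 4, y in [2, 17]  -> 2 point(s)
  x = 16: RHS = 4, y in [2, 17]  -> 2 point(s)
  x = 17: RHS = 5, y in [9, 10]  -> 2 point(s)
Affine points: 20. Add the point at infinity: total = 21.

#E(F_19) = 21


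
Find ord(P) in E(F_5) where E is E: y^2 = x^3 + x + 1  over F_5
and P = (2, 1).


Compute successive multiples of P until we hit O:
  1P = (2, 1)
  2P = (2, 4)
  3P = O

ord(P) = 3


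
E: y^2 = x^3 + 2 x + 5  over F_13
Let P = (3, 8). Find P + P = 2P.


Doubling: s = (3 x1^2 + a) / (2 y1)
s = (3*3^2 + 2) / (2*8) mod 13 = 1
x3 = s^2 - 2 x1 mod 13 = 1^2 - 2*3 = 8
y3 = s (x1 - x3) - y1 mod 13 = 1 * (3 - 8) - 8 = 0

2P = (8, 0)


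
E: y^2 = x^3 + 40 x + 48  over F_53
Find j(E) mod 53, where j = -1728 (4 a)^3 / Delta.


Delta = -16(4 a^3 + 27 b^2) mod 53 = 11
-1728 * (4 a)^3 = -1728 * (4*40)^3 mod 53 = 21
j = 21 * 11^(-1) mod 53 = 26

j = 26 (mod 53)


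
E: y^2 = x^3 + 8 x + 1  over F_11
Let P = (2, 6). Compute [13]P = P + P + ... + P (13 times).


k = 13 = 1101_2 (binary, LSB first: 1011)
Double-and-add from P = (2, 6):
  bit 0 = 1: acc = O + (2, 6) = (2, 6)
  bit 1 = 0: acc unchanged = (2, 6)
  bit 2 = 1: acc = (2, 6) + (5, 1) = (8, 4)
  bit 3 = 1: acc = (8, 4) + (10, 6) = (5, 10)

13P = (5, 10)


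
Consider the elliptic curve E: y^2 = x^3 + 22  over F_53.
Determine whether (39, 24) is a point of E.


Check whether y^2 = x^3 + 0 x + 22 (mod 53) for (x, y) = (39, 24).
LHS: y^2 = 24^2 mod 53 = 46
RHS: x^3 + 0 x + 22 = 39^3 + 0*39 + 22 mod 53 = 34
LHS != RHS

No, not on the curve


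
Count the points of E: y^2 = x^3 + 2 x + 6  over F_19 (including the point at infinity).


For each x in F_19, count y with y^2 = x^3 + 2 x + 6 mod 19:
  x = 0: RHS = 6, y in [5, 14]  -> 2 point(s)
  x = 1: RHS = 9, y in [3, 16]  -> 2 point(s)
  x = 3: RHS = 1, y in [1, 18]  -> 2 point(s)
  x = 6: RHS = 6, y in [5, 14]  -> 2 point(s)
  x = 10: RHS = 0, y in [0]  -> 1 point(s)
  x = 13: RHS = 6, y in [5, 14]  -> 2 point(s)
  x = 14: RHS = 4, y in [2, 17]  -> 2 point(s)
  x = 16: RHS = 11, y in [7, 12]  -> 2 point(s)
Affine points: 15. Add the point at infinity: total = 16.

#E(F_19) = 16


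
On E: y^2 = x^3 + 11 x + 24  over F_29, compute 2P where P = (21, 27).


Doubling: s = (3 x1^2 + a) / (2 y1)
s = (3*21^2 + 11) / (2*27) mod 29 = 0
x3 = s^2 - 2 x1 mod 29 = 0^2 - 2*21 = 16
y3 = s (x1 - x3) - y1 mod 29 = 0 * (21 - 16) - 27 = 2

2P = (16, 2)


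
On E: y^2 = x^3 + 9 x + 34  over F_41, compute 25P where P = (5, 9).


k = 25 = 11001_2 (binary, LSB first: 10011)
Double-and-add from P = (5, 9):
  bit 0 = 1: acc = O + (5, 9) = (5, 9)
  bit 1 = 0: acc unchanged = (5, 9)
  bit 2 = 0: acc unchanged = (5, 9)
  bit 3 = 1: acc = (5, 9) + (29, 17) = (39, 7)
  bit 4 = 1: acc = (39, 7) + (16, 25) = (28, 4)

25P = (28, 4)


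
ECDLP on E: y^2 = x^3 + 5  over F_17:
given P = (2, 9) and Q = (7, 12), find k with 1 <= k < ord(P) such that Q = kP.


Enumerate multiples of P until we hit Q = (7, 12):
  1P = (2, 9)
  2P = (4, 1)
  3P = (10, 6)
  4P = (7, 12)
Match found at i = 4.

k = 4


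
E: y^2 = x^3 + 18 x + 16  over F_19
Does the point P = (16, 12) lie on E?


Check whether y^2 = x^3 + 18 x + 16 (mod 19) for (x, y) = (16, 12).
LHS: y^2 = 12^2 mod 19 = 11
RHS: x^3 + 18 x + 16 = 16^3 + 18*16 + 16 mod 19 = 11
LHS = RHS

Yes, on the curve


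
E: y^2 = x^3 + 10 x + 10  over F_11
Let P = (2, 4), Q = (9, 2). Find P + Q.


P != Q, so use the chord formula.
s = (y2 - y1) / (x2 - x1) = (9) / (7) mod 11 = 6
x3 = s^2 - x1 - x2 mod 11 = 6^2 - 2 - 9 = 3
y3 = s (x1 - x3) - y1 mod 11 = 6 * (2 - 3) - 4 = 1

P + Q = (3, 1)


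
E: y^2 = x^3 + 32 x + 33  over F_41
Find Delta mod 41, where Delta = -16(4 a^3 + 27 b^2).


4 a^3 + 27 b^2 = 4*32^3 + 27*33^2 = 131072 + 29403 = 160475
Delta = -16 * (160475) = -2567600
Delta mod 41 = 25

Delta = 25 (mod 41)


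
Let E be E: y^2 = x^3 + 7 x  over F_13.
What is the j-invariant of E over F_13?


Delta = -16(4 a^3 + 27 b^2) mod 13 = 5
-1728 * (4 a)^3 = -1728 * (4*7)^3 mod 13 = 8
j = 8 * 5^(-1) mod 13 = 12

j = 12 (mod 13)


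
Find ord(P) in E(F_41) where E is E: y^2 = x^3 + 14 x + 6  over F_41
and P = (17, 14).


Compute successive multiples of P until we hit O:
  1P = (17, 14)
  2P = (5, 18)
  3P = (10, 11)
  4P = (10, 30)
  5P = (5, 23)
  6P = (17, 27)
  7P = O

ord(P) = 7


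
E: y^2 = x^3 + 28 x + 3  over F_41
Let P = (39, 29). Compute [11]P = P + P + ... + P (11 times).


k = 11 = 1011_2 (binary, LSB first: 1101)
Double-and-add from P = (39, 29):
  bit 0 = 1: acc = O + (39, 29) = (39, 29)
  bit 1 = 1: acc = (39, 29) + (25, 16) = (22, 19)
  bit 2 = 0: acc unchanged = (22, 19)
  bit 3 = 1: acc = (22, 19) + (1, 27) = (28, 36)

11P = (28, 36)


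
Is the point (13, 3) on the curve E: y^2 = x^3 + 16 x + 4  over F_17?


Check whether y^2 = x^3 + 16 x + 4 (mod 17) for (x, y) = (13, 3).
LHS: y^2 = 3^2 mod 17 = 9
RHS: x^3 + 16 x + 4 = 13^3 + 16*13 + 4 mod 17 = 12
LHS != RHS

No, not on the curve


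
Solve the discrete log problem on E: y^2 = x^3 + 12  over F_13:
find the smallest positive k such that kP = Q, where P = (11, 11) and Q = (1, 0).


Enumerate multiples of P until we hit Q = (1, 0):
  1P = (11, 11)
  2P = (0, 8)
  3P = (1, 0)
Match found at i = 3.

k = 3


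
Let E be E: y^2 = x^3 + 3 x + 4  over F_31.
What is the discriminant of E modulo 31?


4 a^3 + 27 b^2 = 4*3^3 + 27*4^2 = 108 + 432 = 540
Delta = -16 * (540) = -8640
Delta mod 31 = 9

Delta = 9 (mod 31)


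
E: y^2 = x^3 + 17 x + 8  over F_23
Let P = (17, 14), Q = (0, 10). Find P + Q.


P != Q, so use the chord formula.
s = (y2 - y1) / (x2 - x1) = (19) / (6) mod 23 = 7
x3 = s^2 - x1 - x2 mod 23 = 7^2 - 17 - 0 = 9
y3 = s (x1 - x3) - y1 mod 23 = 7 * (17 - 9) - 14 = 19

P + Q = (9, 19)


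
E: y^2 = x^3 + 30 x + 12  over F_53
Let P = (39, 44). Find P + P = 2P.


Doubling: s = (3 x1^2 + a) / (2 y1)
s = (3*39^2 + 30) / (2*44) mod 53 = 1
x3 = s^2 - 2 x1 mod 53 = 1^2 - 2*39 = 29
y3 = s (x1 - x3) - y1 mod 53 = 1 * (39 - 29) - 44 = 19

2P = (29, 19)


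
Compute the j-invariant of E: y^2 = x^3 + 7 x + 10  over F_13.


Delta = -16(4 a^3 + 27 b^2) mod 13 = 4
-1728 * (4 a)^3 = -1728 * (4*7)^3 mod 13 = 8
j = 8 * 4^(-1) mod 13 = 2

j = 2 (mod 13)


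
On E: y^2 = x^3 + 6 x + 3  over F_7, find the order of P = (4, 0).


Compute successive multiples of P until we hit O:
  1P = (4, 0)
  2P = O

ord(P) = 2


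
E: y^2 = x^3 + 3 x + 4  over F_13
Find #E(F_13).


For each x in F_13, count y with y^2 = x^3 + 3 x + 4 mod 13:
  x = 0: RHS = 4, y in [2, 11]  -> 2 point(s)
  x = 3: RHS = 1, y in [1, 12]  -> 2 point(s)
  x = 5: RHS = 1, y in [1, 12]  -> 2 point(s)
  x = 6: RHS = 4, y in [2, 11]  -> 2 point(s)
  x = 7: RHS = 4, y in [2, 11]  -> 2 point(s)
  x = 11: RHS = 3, y in [4, 9]  -> 2 point(s)
  x = 12: RHS = 0, y in [0]  -> 1 point(s)
Affine points: 13. Add the point at infinity: total = 14.

#E(F_13) = 14


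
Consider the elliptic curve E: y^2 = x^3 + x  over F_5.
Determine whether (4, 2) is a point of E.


Check whether y^2 = x^3 + 1 x + 0 (mod 5) for (x, y) = (4, 2).
LHS: y^2 = 2^2 mod 5 = 4
RHS: x^3 + 1 x + 0 = 4^3 + 1*4 + 0 mod 5 = 3
LHS != RHS

No, not on the curve


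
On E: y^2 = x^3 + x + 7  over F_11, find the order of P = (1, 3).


Compute successive multiples of P until we hit O:
  1P = (1, 3)
  2P = (7, 4)
  3P = (7, 7)
  4P = (1, 8)
  5P = O

ord(P) = 5


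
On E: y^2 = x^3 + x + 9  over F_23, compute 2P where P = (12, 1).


Doubling: s = (3 x1^2 + a) / (2 y1)
s = (3*12^2 + 1) / (2*1) mod 23 = 21
x3 = s^2 - 2 x1 mod 23 = 21^2 - 2*12 = 3
y3 = s (x1 - x3) - y1 mod 23 = 21 * (12 - 3) - 1 = 4

2P = (3, 4)


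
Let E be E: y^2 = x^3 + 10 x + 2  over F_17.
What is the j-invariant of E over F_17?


Delta = -16(4 a^3 + 27 b^2) mod 17 = 11
-1728 * (4 a)^3 = -1728 * (4*10)^3 mod 17 = 4
j = 4 * 11^(-1) mod 17 = 5

j = 5 (mod 17)


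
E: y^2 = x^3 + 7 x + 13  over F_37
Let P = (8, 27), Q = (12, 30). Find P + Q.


P != Q, so use the chord formula.
s = (y2 - y1) / (x2 - x1) = (3) / (4) mod 37 = 10
x3 = s^2 - x1 - x2 mod 37 = 10^2 - 8 - 12 = 6
y3 = s (x1 - x3) - y1 mod 37 = 10 * (8 - 6) - 27 = 30

P + Q = (6, 30)


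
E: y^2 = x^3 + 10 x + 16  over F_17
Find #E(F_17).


For each x in F_17, count y with y^2 = x^3 + 10 x + 16 mod 17:
  x = 0: RHS = 16, y in [4, 13]  -> 2 point(s)
  x = 4: RHS = 1, y in [1, 16]  -> 2 point(s)
  x = 5: RHS = 4, y in [2, 15]  -> 2 point(s)
  x = 7: RHS = 4, y in [2, 15]  -> 2 point(s)
  x = 8: RHS = 13, y in [8, 9]  -> 2 point(s)
  x = 9: RHS = 2, y in [6, 11]  -> 2 point(s)
Affine points: 12. Add the point at infinity: total = 13.

#E(F_17) = 13


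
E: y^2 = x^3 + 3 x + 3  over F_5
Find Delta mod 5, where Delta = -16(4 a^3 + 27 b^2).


4 a^3 + 27 b^2 = 4*3^3 + 27*3^2 = 108 + 243 = 351
Delta = -16 * (351) = -5616
Delta mod 5 = 4

Delta = 4 (mod 5)


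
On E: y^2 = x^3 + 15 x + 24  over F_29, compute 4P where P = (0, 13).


k = 4 = 100_2 (binary, LSB first: 001)
Double-and-add from P = (0, 13):
  bit 0 = 0: acc unchanged = O
  bit 1 = 0: acc unchanged = O
  bit 2 = 1: acc = O + (17, 28) = (17, 28)

4P = (17, 28)


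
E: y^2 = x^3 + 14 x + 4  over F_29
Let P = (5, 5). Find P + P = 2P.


Doubling: s = (3 x1^2 + a) / (2 y1)
s = (3*5^2 + 14) / (2*5) mod 29 = 6
x3 = s^2 - 2 x1 mod 29 = 6^2 - 2*5 = 26
y3 = s (x1 - x3) - y1 mod 29 = 6 * (5 - 26) - 5 = 14

2P = (26, 14)


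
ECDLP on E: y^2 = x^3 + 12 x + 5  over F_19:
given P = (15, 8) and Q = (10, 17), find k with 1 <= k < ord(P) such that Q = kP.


Enumerate multiples of P until we hit Q = (10, 17):
  1P = (15, 8)
  2P = (9, 5)
  3P = (0, 9)
  4P = (10, 17)
Match found at i = 4.

k = 4


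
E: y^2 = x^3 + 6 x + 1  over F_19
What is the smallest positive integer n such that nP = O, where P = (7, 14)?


Compute successive multiples of P until we hit O:
  1P = (7, 14)
  2P = (9, 9)
  3P = (14, 13)
  4P = (5, 2)
  5P = (5, 17)
  6P = (14, 6)
  7P = (9, 10)
  8P = (7, 5)
  ... (continuing to 9P)
  9P = O

ord(P) = 9


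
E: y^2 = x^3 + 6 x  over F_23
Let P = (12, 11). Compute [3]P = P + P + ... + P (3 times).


k = 3 = 11_2 (binary, LSB first: 11)
Double-and-add from P = (12, 11):
  bit 0 = 1: acc = O + (12, 11) = (12, 11)
  bit 1 = 1: acc = (12, 11) + (0, 0) = (12, 12)

3P = (12, 12)


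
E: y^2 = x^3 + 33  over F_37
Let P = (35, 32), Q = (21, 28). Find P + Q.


P != Q, so use the chord formula.
s = (y2 - y1) / (x2 - x1) = (33) / (23) mod 37 = 32
x3 = s^2 - x1 - x2 mod 37 = 32^2 - 35 - 21 = 6
y3 = s (x1 - x3) - y1 mod 37 = 32 * (35 - 6) - 32 = 8

P + Q = (6, 8)


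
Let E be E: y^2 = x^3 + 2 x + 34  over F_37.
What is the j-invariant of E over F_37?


Delta = -16(4 a^3 + 27 b^2) mod 37 = 3
-1728 * (4 a)^3 = -1728 * (4*2)^3 mod 37 = 8
j = 8 * 3^(-1) mod 37 = 15

j = 15 (mod 37)


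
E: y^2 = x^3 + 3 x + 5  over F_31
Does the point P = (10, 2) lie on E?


Check whether y^2 = x^3 + 3 x + 5 (mod 31) for (x, y) = (10, 2).
LHS: y^2 = 2^2 mod 31 = 4
RHS: x^3 + 3 x + 5 = 10^3 + 3*10 + 5 mod 31 = 12
LHS != RHS

No, not on the curve


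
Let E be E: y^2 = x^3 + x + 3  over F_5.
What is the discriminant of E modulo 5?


4 a^3 + 27 b^2 = 4*1^3 + 27*3^2 = 4 + 243 = 247
Delta = -16 * (247) = -3952
Delta mod 5 = 3

Delta = 3 (mod 5)


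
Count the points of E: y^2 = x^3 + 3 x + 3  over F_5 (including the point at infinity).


For each x in F_5, count y with y^2 = x^3 + 3 x + 3 mod 5:
  x = 3: RHS = 4, y in [2, 3]  -> 2 point(s)
  x = 4: RHS = 4, y in [2, 3]  -> 2 point(s)
Affine points: 4. Add the point at infinity: total = 5.

#E(F_5) = 5


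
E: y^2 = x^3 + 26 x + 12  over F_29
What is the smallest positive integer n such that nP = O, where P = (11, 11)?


Compute successive multiples of P until we hit O:
  1P = (11, 11)
  2P = (20, 21)
  3P = (20, 8)
  4P = (11, 18)
  5P = O

ord(P) = 5


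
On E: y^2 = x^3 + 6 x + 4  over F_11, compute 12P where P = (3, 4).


k = 12 = 1100_2 (binary, LSB first: 0011)
Double-and-add from P = (3, 4):
  bit 0 = 0: acc unchanged = O
  bit 1 = 0: acc unchanged = O
  bit 2 = 1: acc = O + (4, 9) = (4, 9)
  bit 3 = 1: acc = (4, 9) + (1, 0) = (4, 2)

12P = (4, 2)


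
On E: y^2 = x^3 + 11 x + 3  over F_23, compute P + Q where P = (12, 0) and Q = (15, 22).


P != Q, so use the chord formula.
s = (y2 - y1) / (x2 - x1) = (22) / (3) mod 23 = 15
x3 = s^2 - x1 - x2 mod 23 = 15^2 - 12 - 15 = 14
y3 = s (x1 - x3) - y1 mod 23 = 15 * (12 - 14) - 0 = 16

P + Q = (14, 16)


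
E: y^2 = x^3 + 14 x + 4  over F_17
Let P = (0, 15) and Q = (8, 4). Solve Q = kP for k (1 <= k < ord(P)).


Enumerate multiples of P until we hit Q = (8, 4):
  1P = (0, 15)
  2P = (8, 13)
  3P = (8, 4)
Match found at i = 3.

k = 3


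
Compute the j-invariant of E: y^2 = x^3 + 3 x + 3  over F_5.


Delta = -16(4 a^3 + 27 b^2) mod 5 = 4
-1728 * (4 a)^3 = -1728 * (4*3)^3 mod 5 = 1
j = 1 * 4^(-1) mod 5 = 4

j = 4 (mod 5)


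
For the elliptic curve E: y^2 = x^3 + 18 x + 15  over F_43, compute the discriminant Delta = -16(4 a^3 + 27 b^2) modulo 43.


4 a^3 + 27 b^2 = 4*18^3 + 27*15^2 = 23328 + 6075 = 29403
Delta = -16 * (29403) = -470448
Delta mod 43 = 15

Delta = 15 (mod 43)


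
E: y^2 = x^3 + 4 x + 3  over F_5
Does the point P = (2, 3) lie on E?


Check whether y^2 = x^3 + 4 x + 3 (mod 5) for (x, y) = (2, 3).
LHS: y^2 = 3^2 mod 5 = 4
RHS: x^3 + 4 x + 3 = 2^3 + 4*2 + 3 mod 5 = 4
LHS = RHS

Yes, on the curve


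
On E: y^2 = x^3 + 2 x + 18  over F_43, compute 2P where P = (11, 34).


Doubling: s = (3 x1^2 + a) / (2 y1)
s = (3*11^2 + 2) / (2*34) mod 43 = 6
x3 = s^2 - 2 x1 mod 43 = 6^2 - 2*11 = 14
y3 = s (x1 - x3) - y1 mod 43 = 6 * (11 - 14) - 34 = 34

2P = (14, 34)


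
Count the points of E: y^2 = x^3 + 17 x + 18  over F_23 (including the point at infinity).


For each x in F_23, count y with y^2 = x^3 + 17 x + 18 mod 23:
  x = 0: RHS = 18, y in [8, 15]  -> 2 point(s)
  x = 1: RHS = 13, y in [6, 17]  -> 2 point(s)
  x = 3: RHS = 4, y in [2, 21]  -> 2 point(s)
  x = 4: RHS = 12, y in [9, 14]  -> 2 point(s)
  x = 9: RHS = 3, y in [7, 16]  -> 2 point(s)
  x = 11: RHS = 18, y in [8, 15]  -> 2 point(s)
  x = 12: RHS = 18, y in [8, 15]  -> 2 point(s)
  x = 16: RHS = 16, y in [4, 19]  -> 2 point(s)
  x = 19: RHS = 1, y in [1, 22]  -> 2 point(s)
  x = 20: RHS = 9, y in [3, 20]  -> 2 point(s)
  x = 22: RHS = 0, y in [0]  -> 1 point(s)
Affine points: 21. Add the point at infinity: total = 22.

#E(F_23) = 22


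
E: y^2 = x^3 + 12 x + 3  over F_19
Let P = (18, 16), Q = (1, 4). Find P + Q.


P != Q, so use the chord formula.
s = (y2 - y1) / (x2 - x1) = (7) / (2) mod 19 = 13
x3 = s^2 - x1 - x2 mod 19 = 13^2 - 18 - 1 = 17
y3 = s (x1 - x3) - y1 mod 19 = 13 * (18 - 17) - 16 = 16

P + Q = (17, 16)


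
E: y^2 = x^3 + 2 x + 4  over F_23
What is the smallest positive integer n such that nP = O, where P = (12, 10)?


Compute successive multiples of P until we hit O:
  1P = (12, 10)
  2P = (0, 2)
  3P = (14, 4)
  4P = (6, 18)
  5P = (17, 12)
  6P = (19, 1)
  7P = (19, 22)
  8P = (17, 11)
  ... (continuing to 13P)
  13P = O

ord(P) = 13


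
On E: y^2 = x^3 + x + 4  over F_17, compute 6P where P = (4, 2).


k = 6 = 110_2 (binary, LSB first: 011)
Double-and-add from P = (4, 2):
  bit 0 = 0: acc unchanged = O
  bit 1 = 1: acc = O + (5, 7) = (5, 7)
  bit 2 = 1: acc = (5, 7) + (16, 11) = (4, 15)

6P = (4, 15)


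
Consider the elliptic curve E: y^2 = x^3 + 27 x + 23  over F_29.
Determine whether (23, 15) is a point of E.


Check whether y^2 = x^3 + 27 x + 23 (mod 29) for (x, y) = (23, 15).
LHS: y^2 = 15^2 mod 29 = 22
RHS: x^3 + 27 x + 23 = 23^3 + 27*23 + 23 mod 29 = 22
LHS = RHS

Yes, on the curve


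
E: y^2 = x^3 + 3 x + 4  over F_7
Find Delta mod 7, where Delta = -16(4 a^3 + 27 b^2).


4 a^3 + 27 b^2 = 4*3^3 + 27*4^2 = 108 + 432 = 540
Delta = -16 * (540) = -8640
Delta mod 7 = 5

Delta = 5 (mod 7)


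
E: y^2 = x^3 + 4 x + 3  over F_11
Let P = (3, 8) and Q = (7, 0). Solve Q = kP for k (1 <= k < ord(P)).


Enumerate multiples of P until we hit Q = (7, 0):
  1P = (3, 8)
  2P = (10, 8)
  3P = (9, 3)
  4P = (0, 6)
  5P = (6, 1)
  6P = (5, 4)
  7P = (7, 0)
Match found at i = 7.

k = 7


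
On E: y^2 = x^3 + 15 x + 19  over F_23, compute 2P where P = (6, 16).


Doubling: s = (3 x1^2 + a) / (2 y1)
s = (3*6^2 + 15) / (2*16) mod 23 = 6
x3 = s^2 - 2 x1 mod 23 = 6^2 - 2*6 = 1
y3 = s (x1 - x3) - y1 mod 23 = 6 * (6 - 1) - 16 = 14

2P = (1, 14)


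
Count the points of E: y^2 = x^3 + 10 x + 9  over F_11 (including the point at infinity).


For each x in F_11, count y with y^2 = x^3 + 10 x + 9 mod 11:
  x = 0: RHS = 9, y in [3, 8]  -> 2 point(s)
  x = 1: RHS = 9, y in [3, 8]  -> 2 point(s)
  x = 2: RHS = 4, y in [2, 9]  -> 2 point(s)
  x = 3: RHS = 0, y in [0]  -> 1 point(s)
  x = 4: RHS = 3, y in [5, 6]  -> 2 point(s)
  x = 7: RHS = 4, y in [2, 9]  -> 2 point(s)
  x = 9: RHS = 3, y in [5, 6]  -> 2 point(s)
  x = 10: RHS = 9, y in [3, 8]  -> 2 point(s)
Affine points: 15. Add the point at infinity: total = 16.

#E(F_11) = 16


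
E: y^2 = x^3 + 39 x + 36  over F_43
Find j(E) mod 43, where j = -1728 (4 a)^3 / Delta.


Delta = -16(4 a^3 + 27 b^2) mod 43 = 42
-1728 * (4 a)^3 = -1728 * (4*39)^3 mod 43 = 2
j = 2 * 42^(-1) mod 43 = 41

j = 41 (mod 43)


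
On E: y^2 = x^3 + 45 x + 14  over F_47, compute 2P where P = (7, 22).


Doubling: s = (3 x1^2 + a) / (2 y1)
s = (3*7^2 + 45) / (2*22) mod 47 = 30
x3 = s^2 - 2 x1 mod 47 = 30^2 - 2*7 = 40
y3 = s (x1 - x3) - y1 mod 47 = 30 * (7 - 40) - 22 = 22

2P = (40, 22)


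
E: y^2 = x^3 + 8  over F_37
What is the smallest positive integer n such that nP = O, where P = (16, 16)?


Compute successive multiples of P until we hit O:
  1P = (16, 16)
  2P = (26, 3)
  3P = (20, 4)
  4P = (10, 3)
  5P = (27, 28)
  6P = (1, 34)
  7P = (17, 0)
  8P = (1, 3)
  ... (continuing to 14P)
  14P = O

ord(P) = 14


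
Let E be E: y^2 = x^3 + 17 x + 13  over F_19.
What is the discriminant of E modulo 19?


4 a^3 + 27 b^2 = 4*17^3 + 27*13^2 = 19652 + 4563 = 24215
Delta = -16 * (24215) = -387440
Delta mod 19 = 8

Delta = 8 (mod 19)


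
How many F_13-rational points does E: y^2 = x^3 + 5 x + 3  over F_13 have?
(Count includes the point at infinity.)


For each x in F_13, count y with y^2 = x^3 + 5 x + 3 mod 13:
  x = 0: RHS = 3, y in [4, 9]  -> 2 point(s)
  x = 1: RHS = 9, y in [3, 10]  -> 2 point(s)
  x = 4: RHS = 9, y in [3, 10]  -> 2 point(s)
  x = 5: RHS = 10, y in [6, 7]  -> 2 point(s)
  x = 7: RHS = 4, y in [2, 11]  -> 2 point(s)
  x = 8: RHS = 9, y in [3, 10]  -> 2 point(s)
  x = 9: RHS = 10, y in [6, 7]  -> 2 point(s)
  x = 10: RHS = 0, y in [0]  -> 1 point(s)
  x = 12: RHS = 10, y in [6, 7]  -> 2 point(s)
Affine points: 17. Add the point at infinity: total = 18.

#E(F_13) = 18


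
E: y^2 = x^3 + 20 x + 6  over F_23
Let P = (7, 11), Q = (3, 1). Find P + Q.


P != Q, so use the chord formula.
s = (y2 - y1) / (x2 - x1) = (13) / (19) mod 23 = 14
x3 = s^2 - x1 - x2 mod 23 = 14^2 - 7 - 3 = 2
y3 = s (x1 - x3) - y1 mod 23 = 14 * (7 - 2) - 11 = 13

P + Q = (2, 13)


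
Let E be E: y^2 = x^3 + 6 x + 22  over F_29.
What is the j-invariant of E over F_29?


Delta = -16(4 a^3 + 27 b^2) mod 29 = 11
-1728 * (4 a)^3 = -1728 * (4*6)^3 mod 29 = 8
j = 8 * 11^(-1) mod 29 = 6

j = 6 (mod 29)


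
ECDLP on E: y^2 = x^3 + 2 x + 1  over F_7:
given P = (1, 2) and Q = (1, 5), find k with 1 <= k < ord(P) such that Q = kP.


Enumerate multiples of P until we hit Q = (1, 5):
  1P = (1, 2)
  2P = (0, 1)
  3P = (0, 6)
  4P = (1, 5)
Match found at i = 4.

k = 4


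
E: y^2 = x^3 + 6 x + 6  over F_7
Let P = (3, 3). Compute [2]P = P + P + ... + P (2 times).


k = 2 = 10_2 (binary, LSB first: 01)
Double-and-add from P = (3, 3):
  bit 0 = 0: acc unchanged = O
  bit 1 = 1: acc = O + (5, 0) = (5, 0)

2P = (5, 0)


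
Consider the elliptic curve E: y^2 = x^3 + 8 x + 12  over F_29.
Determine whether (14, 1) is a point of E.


Check whether y^2 = x^3 + 8 x + 12 (mod 29) for (x, y) = (14, 1).
LHS: y^2 = 1^2 mod 29 = 1
RHS: x^3 + 8 x + 12 = 14^3 + 8*14 + 12 mod 29 = 26
LHS != RHS

No, not on the curve


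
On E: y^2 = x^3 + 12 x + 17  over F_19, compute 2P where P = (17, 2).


Doubling: s = (3 x1^2 + a) / (2 y1)
s = (3*17^2 + 12) / (2*2) mod 19 = 6
x3 = s^2 - 2 x1 mod 19 = 6^2 - 2*17 = 2
y3 = s (x1 - x3) - y1 mod 19 = 6 * (17 - 2) - 2 = 12

2P = (2, 12)


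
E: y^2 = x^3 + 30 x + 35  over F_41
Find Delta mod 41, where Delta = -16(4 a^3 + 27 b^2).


4 a^3 + 27 b^2 = 4*30^3 + 27*35^2 = 108000 + 33075 = 141075
Delta = -16 * (141075) = -2257200
Delta mod 41 = 14

Delta = 14 (mod 41)


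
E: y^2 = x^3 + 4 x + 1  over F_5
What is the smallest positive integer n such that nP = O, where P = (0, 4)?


Compute successive multiples of P until we hit O:
  1P = (0, 4)
  2P = (4, 4)
  3P = (1, 1)
  4P = (3, 0)
  5P = (1, 4)
  6P = (4, 1)
  7P = (0, 1)
  8P = O

ord(P) = 8


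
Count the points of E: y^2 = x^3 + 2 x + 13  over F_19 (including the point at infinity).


For each x in F_19, count y with y^2 = x^3 + 2 x + 13 mod 19:
  x = 1: RHS = 16, y in [4, 15]  -> 2 point(s)
  x = 2: RHS = 6, y in [5, 14]  -> 2 point(s)
  x = 4: RHS = 9, y in [3, 16]  -> 2 point(s)
  x = 7: RHS = 9, y in [3, 16]  -> 2 point(s)
  x = 8: RHS = 9, y in [3, 16]  -> 2 point(s)
  x = 9: RHS = 0, y in [0]  -> 1 point(s)
  x = 10: RHS = 7, y in [8, 11]  -> 2 point(s)
  x = 11: RHS = 17, y in [6, 13]  -> 2 point(s)
  x = 12: RHS = 17, y in [6, 13]  -> 2 point(s)
  x = 14: RHS = 11, y in [7, 12]  -> 2 point(s)
  x = 15: RHS = 17, y in [6, 13]  -> 2 point(s)
  x = 17: RHS = 1, y in [1, 18]  -> 2 point(s)
Affine points: 23. Add the point at infinity: total = 24.

#E(F_19) = 24


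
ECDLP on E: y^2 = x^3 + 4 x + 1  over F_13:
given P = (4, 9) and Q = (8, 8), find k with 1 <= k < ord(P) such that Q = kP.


Enumerate multiples of P until we hit Q = (8, 8):
  1P = (4, 9)
  2P = (5, 4)
  3P = (3, 12)
  4P = (2, 11)
  5P = (8, 8)
Match found at i = 5.

k = 5


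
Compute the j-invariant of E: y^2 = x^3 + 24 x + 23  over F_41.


Delta = -16(4 a^3 + 27 b^2) mod 41 = 9
-1728 * (4 a)^3 = -1728 * (4*24)^3 mod 41 = 18
j = 18 * 9^(-1) mod 41 = 2

j = 2 (mod 41)


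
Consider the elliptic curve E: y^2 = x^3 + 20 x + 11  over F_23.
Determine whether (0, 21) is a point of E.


Check whether y^2 = x^3 + 20 x + 11 (mod 23) for (x, y) = (0, 21).
LHS: y^2 = 21^2 mod 23 = 4
RHS: x^3 + 20 x + 11 = 0^3 + 20*0 + 11 mod 23 = 11
LHS != RHS

No, not on the curve


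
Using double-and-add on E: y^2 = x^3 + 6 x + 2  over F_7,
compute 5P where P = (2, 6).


k = 5 = 101_2 (binary, LSB first: 101)
Double-and-add from P = (2, 6):
  bit 0 = 1: acc = O + (2, 6) = (2, 6)
  bit 1 = 0: acc unchanged = (2, 6)
  bit 2 = 1: acc = (2, 6) + (1, 4) = (1, 3)

5P = (1, 3)


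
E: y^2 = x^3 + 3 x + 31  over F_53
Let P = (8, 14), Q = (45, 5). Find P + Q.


P != Q, so use the chord formula.
s = (y2 - y1) / (x2 - x1) = (44) / (37) mod 53 = 37
x3 = s^2 - x1 - x2 mod 53 = 37^2 - 8 - 45 = 44
y3 = s (x1 - x3) - y1 mod 53 = 37 * (8 - 44) - 14 = 32

P + Q = (44, 32)


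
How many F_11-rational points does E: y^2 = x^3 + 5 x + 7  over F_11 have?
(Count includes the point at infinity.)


For each x in F_11, count y with y^2 = x^3 + 5 x + 7 mod 11:
  x = 2: RHS = 3, y in [5, 6]  -> 2 point(s)
  x = 3: RHS = 5, y in [4, 7]  -> 2 point(s)
  x = 4: RHS = 3, y in [5, 6]  -> 2 point(s)
  x = 5: RHS = 3, y in [5, 6]  -> 2 point(s)
  x = 6: RHS = 0, y in [0]  -> 1 point(s)
  x = 7: RHS = 0, y in [0]  -> 1 point(s)
  x = 8: RHS = 9, y in [3, 8]  -> 2 point(s)
  x = 9: RHS = 0, y in [0]  -> 1 point(s)
  x = 10: RHS = 1, y in [1, 10]  -> 2 point(s)
Affine points: 15. Add the point at infinity: total = 16.

#E(F_11) = 16
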